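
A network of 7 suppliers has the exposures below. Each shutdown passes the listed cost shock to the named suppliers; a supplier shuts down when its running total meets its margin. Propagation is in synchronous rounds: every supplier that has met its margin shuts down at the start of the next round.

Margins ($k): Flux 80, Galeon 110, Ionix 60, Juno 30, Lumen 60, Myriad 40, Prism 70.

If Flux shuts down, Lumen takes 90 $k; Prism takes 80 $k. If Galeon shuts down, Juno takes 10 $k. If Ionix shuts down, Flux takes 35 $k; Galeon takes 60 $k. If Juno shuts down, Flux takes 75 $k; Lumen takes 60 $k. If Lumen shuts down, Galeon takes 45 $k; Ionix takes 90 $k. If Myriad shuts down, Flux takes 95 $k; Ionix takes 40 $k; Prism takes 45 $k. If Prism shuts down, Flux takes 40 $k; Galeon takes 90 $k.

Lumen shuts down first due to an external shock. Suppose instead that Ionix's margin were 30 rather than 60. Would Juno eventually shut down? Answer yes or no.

no

With Ionix's margin at 30:
Round 1 — Lumen shuts down (initial).
  Galeon: +45 → 45 < 110
  Ionix: +90 → 90 ≥ 30
Round 2 — Ionix shuts down.
  Flux: +35 → 35 < 80
  Galeon: +60 → 105 < 110
No further shutdowns.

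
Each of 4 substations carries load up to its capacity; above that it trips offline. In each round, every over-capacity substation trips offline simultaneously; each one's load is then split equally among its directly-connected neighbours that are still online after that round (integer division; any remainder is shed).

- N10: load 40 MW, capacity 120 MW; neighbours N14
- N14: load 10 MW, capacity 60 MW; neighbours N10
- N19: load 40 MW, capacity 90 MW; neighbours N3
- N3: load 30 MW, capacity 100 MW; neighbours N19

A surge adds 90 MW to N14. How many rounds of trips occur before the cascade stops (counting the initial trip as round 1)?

Round 1 — N14 at 100 > 60. N14 trips offline.
  N14 sheds 100 MW to N10: 100 each.
    N10: 40+100 = 140 > 120
Round 2 — N10 trips offline.
  N10 sheds 140 MW: no online neighbours, lost.
No further trips.

2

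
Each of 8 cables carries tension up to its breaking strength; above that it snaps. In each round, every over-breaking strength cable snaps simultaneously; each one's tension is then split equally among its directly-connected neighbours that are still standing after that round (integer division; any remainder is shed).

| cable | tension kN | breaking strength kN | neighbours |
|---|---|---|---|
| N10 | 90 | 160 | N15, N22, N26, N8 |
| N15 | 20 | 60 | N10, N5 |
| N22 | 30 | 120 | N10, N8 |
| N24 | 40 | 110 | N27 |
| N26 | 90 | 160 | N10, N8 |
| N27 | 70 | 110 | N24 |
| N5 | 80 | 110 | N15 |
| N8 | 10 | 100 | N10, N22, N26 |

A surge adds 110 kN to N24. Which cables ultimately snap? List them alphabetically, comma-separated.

N24, N27

Round 1 — N24 at 150 > 110. N24 snaps.
  N24 sheds 150 kN to N27: 150 each.
    N27: 70+150 = 220 > 110
Round 2 — N27 snaps.
  N27 sheds 220 kN: no online neighbours, lost.
No further breaks.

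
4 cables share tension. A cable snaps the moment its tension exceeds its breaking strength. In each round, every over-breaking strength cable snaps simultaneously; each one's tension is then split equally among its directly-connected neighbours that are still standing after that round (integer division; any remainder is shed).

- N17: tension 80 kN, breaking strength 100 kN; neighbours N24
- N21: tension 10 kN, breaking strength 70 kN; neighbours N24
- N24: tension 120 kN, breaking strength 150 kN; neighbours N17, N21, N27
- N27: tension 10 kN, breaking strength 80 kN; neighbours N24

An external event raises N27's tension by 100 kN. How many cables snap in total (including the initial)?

4

Round 1 — N27 at 110 > 80. N27 snaps.
  N27 sheds 110 kN to N24: 110 each.
    N24: 120+110 = 230 > 150
Round 2 — N24 snaps.
  N24 sheds 230 kN to N17, N21: 115 each.
    N17: 80+115 = 195 > 100
    N21: 10+115 = 125 > 70
Round 3 — N17, N21 snap.
  N17 sheds 195 kN: no online neighbours, lost.
  N21 sheds 125 kN: no online neighbours, lost.
No further breaks.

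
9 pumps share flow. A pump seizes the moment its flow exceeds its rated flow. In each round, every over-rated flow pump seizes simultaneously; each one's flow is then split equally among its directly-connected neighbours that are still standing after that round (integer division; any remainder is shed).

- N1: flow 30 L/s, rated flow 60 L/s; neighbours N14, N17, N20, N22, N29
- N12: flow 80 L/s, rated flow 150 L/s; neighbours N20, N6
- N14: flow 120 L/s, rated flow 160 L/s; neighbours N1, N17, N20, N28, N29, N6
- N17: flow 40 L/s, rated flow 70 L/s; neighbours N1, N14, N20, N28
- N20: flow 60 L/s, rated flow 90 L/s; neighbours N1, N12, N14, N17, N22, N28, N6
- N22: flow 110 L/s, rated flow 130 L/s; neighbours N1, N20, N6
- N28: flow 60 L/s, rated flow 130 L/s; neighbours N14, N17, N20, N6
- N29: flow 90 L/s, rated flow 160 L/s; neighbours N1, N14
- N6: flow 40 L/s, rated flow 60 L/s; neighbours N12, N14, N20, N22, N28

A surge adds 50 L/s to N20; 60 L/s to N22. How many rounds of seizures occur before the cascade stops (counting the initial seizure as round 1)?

Round 1 — N20 at 110 > 90; N22 at 170 > 130. N20, N22 seize.
  N20 sheds 110 L/s to N1, N12, N14, N17, N28, N6: 18 each (2 lost).
    N1: 30+18 = 48 ≤ 60
    N12: 80+18 = 98 ≤ 150
    N14: 120+18 = 138 ≤ 160
    N17: 40+18 = 58 ≤ 70
    N28: 60+18 = 78 ≤ 130
    N6: 40+18 = 58 ≤ 60
  N22 sheds 170 L/s to N1, N6: 85 each.
    N1: 48+85 = 133 > 60
    N6: 58+85 = 143 > 60
Round 2 — N1, N6 seize.
  N1 sheds 133 L/s to N14, N17, N29: 44 each (1 lost).
    N14: 138+44 = 182 > 160
    N17: 58+44 = 102 > 70
    N29: 90+44 = 134 ≤ 160
  N6 sheds 143 L/s to N12, N14, N28: 47 each (2 lost).
    N12: 98+47 = 145 ≤ 150
    N14: 182+47 = 229 > 160
    N28: 78+47 = 125 ≤ 130
Round 3 — N14, N17 seize.
  N14 sheds 229 L/s to N28, N29: 114 each (1 lost).
    N28: 125+114 = 239 > 130
    N29: 134+114 = 248 > 160
  N17 sheds 102 L/s to N28: 102 each.
    N28: 239+102 = 341 > 130
Round 4 — N28, N29 seize.
  N28 sheds 341 L/s: no online neighbours, lost.
  N29 sheds 248 L/s: no online neighbours, lost.
No further seizures.

4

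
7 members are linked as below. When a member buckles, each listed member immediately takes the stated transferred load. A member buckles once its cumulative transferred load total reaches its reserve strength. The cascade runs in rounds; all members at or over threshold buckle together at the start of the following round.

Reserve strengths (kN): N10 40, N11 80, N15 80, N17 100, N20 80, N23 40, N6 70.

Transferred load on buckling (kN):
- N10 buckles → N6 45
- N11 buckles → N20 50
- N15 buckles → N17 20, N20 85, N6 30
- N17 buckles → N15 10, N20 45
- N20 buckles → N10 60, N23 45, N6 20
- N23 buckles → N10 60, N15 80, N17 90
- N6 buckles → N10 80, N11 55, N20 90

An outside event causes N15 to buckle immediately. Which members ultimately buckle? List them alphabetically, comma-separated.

Round 1 — N15 buckles (initial).
  N17: +20 → 20 < 100
  N20: +85 → 85 ≥ 80
  N6: +30 → 30 < 70
Round 2 — N20 buckles.
  N10: +60 → 60 ≥ 40
  N23: +45 → 45 ≥ 40
  N6: +20 → 50 < 70
Round 3 — N10, N23 buckle.
  N17: +90 → 110 ≥ 100
  N6: +45 → 95 ≥ 70
Round 4 — N17, N6 buckle.
  N11: +55 → 55 < 80
No further bucklings.

N10, N15, N17, N20, N23, N6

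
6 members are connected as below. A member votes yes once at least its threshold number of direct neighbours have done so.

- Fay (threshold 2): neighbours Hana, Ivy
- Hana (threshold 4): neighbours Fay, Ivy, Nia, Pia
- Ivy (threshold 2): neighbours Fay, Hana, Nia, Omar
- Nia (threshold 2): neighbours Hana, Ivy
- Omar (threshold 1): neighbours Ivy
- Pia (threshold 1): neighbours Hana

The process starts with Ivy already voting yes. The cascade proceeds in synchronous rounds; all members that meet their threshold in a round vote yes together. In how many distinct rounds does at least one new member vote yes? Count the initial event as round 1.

Round 1 — Ivy votes yes (initial).
Round 2 — checking thresholds:
  Fay: 1 of 2 neighbours < 2, holds.
  Hana: 1 of 4 neighbours < 4, holds.
  Nia: 1 of 2 neighbours < 2, holds.
  Omar: 1 of 1 neighbours ≥ 1, votes yes.
Round 3 — no new yes votes; cascade stops.

2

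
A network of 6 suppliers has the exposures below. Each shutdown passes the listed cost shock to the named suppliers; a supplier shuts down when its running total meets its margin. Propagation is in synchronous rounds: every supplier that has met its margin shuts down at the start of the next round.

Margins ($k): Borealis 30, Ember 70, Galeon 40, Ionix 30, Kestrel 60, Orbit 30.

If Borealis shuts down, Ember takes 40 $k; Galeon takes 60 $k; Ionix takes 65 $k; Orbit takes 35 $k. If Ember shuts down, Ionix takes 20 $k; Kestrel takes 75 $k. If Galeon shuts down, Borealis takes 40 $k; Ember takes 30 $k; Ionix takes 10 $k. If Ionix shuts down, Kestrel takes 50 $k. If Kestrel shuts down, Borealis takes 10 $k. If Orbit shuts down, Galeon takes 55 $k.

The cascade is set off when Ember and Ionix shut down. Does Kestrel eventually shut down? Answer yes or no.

yes

Round 1 — Ember, Ionix shut down (initial).
  Kestrel: +75+50 → 125 ≥ 60
Round 2 — Kestrel shuts down.
  Borealis: +10 → 10 < 30
No further shutdowns.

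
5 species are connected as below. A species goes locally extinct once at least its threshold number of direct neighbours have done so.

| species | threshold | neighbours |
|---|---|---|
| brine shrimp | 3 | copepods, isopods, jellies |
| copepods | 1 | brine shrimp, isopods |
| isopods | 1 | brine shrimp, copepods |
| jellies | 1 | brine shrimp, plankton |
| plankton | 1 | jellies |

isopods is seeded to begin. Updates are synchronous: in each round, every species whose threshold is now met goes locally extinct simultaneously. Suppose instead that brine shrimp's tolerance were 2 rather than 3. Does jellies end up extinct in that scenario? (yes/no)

yes

With brine shrimp's tolerance at 2:
Round 1 — isopods goes locally extinct (initial).
Round 2 — checking thresholds:
  brine shrimp: 1 of 3 neighbours < 2, holds.
  copepods: 1 of 2 neighbours ≥ 1, goes locally extinct.
Round 3 — checking thresholds:
  brine shrimp: 2 of 3 neighbours ≥ 2, goes locally extinct.
Round 4 — checking thresholds:
  jellies: 1 of 2 neighbours ≥ 1, goes locally extinct.
Round 5 — checking thresholds:
  plankton: 1 of 1 neighbours ≥ 1, goes locally extinct.
Round 6 — no new extinctions; cascade stops.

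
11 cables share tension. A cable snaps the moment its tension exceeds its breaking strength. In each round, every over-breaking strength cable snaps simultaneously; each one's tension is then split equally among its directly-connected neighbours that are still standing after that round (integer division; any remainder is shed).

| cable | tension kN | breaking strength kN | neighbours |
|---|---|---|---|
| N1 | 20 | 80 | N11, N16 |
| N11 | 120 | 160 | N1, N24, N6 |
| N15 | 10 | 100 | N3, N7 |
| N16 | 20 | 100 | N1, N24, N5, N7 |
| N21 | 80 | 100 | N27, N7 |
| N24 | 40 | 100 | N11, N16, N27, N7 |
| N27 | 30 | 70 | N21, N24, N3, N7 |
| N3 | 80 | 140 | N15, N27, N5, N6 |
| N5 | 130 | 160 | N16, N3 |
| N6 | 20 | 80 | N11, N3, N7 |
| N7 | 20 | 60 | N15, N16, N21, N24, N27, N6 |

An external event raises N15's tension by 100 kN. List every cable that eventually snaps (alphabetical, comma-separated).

N15, N7

Round 1 — N15 at 110 > 100. N15 snaps.
  N15 sheds 110 kN to N3, N7: 55 each.
    N3: 80+55 = 135 ≤ 140
    N7: 20+55 = 75 > 60
Round 2 — N7 snaps.
  N7 sheds 75 kN to N16, N21, N24, N27, N6: 15 each.
    N16: 20+15 = 35 ≤ 100
    N21: 80+15 = 95 ≤ 100
    N24: 40+15 = 55 ≤ 100
    N27: 30+15 = 45 ≤ 70
    N6: 20+15 = 35 ≤ 80
No further breaks.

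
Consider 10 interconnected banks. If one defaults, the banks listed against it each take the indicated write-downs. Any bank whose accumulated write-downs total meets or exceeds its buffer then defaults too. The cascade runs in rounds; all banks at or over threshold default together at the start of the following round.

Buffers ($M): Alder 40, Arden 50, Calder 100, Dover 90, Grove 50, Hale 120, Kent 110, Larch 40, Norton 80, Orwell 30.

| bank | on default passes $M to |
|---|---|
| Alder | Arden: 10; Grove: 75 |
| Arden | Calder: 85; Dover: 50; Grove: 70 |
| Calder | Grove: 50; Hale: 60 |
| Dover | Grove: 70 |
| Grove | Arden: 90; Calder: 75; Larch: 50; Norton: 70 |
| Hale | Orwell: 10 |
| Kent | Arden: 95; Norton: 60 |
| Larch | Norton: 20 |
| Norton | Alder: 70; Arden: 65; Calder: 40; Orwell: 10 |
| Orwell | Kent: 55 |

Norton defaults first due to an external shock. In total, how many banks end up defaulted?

6

Round 1 — Norton defaults (initial).
  Alder: +70 → 70 ≥ 40
  Arden: +65 → 65 ≥ 50
  Calder: +40 → 40 < 100
  Orwell: +10 → 10 < 30
Round 2 — Alder, Arden default.
  Calder: +85 → 125 ≥ 100
  Dover: +50 → 50 < 90
  Grove: +75+70 → 145 ≥ 50
Round 3 — Calder, Grove default.
  Hale: +60 → 60 < 120
  Larch: +50 → 50 ≥ 40
Round 4 — Larch defaults.
No further defaults.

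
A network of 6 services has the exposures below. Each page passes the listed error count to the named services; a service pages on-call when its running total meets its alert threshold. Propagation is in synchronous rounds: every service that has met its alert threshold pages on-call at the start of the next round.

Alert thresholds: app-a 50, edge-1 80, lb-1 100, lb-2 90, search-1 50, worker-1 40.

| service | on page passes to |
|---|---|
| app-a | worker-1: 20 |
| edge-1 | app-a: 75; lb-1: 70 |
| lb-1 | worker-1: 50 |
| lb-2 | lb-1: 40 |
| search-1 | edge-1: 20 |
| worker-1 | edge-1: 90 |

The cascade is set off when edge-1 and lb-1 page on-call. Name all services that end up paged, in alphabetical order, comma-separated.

app-a, edge-1, lb-1, worker-1

Round 1 — edge-1, lb-1 page on-call (initial).
  app-a: +75 → 75 ≥ 50
  worker-1: +50 → 50 ≥ 40
Round 2 — app-a, worker-1 page on-call.
No further pages.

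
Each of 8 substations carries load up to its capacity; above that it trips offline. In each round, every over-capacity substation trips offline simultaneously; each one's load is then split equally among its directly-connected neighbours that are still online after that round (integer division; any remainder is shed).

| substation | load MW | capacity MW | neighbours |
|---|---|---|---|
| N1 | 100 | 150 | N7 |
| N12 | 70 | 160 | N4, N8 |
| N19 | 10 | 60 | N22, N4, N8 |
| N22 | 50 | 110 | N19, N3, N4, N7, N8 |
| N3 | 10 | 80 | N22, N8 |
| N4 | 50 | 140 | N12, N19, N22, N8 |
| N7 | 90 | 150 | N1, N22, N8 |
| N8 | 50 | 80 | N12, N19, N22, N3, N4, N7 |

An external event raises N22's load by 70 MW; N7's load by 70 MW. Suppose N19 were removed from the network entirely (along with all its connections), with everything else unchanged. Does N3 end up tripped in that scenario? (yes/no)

With N19 removed:
Round 1 — N22 at 120 > 110; N7 at 160 > 150. N22, N7 trip offline.
  N22 sheds 120 MW to N3, N4, N8: 40 each.
    N3: 10+40 = 50 ≤ 80
    N4: 50+40 = 90 ≤ 140
    N8: 50+40 = 90 > 80
  N7 sheds 160 MW to N1, N8: 80 each.
    N1: 100+80 = 180 > 150
    N8: 90+80 = 170 > 80
Round 2 — N1, N8 trip offline.
  N1 sheds 180 MW: no online neighbours, lost.
  N8 sheds 170 MW to N12, N3, N4: 56 each (2 lost).
    N12: 70+56 = 126 ≤ 160
    N3: 50+56 = 106 > 80
    N4: 90+56 = 146 > 140
Round 3 — N3, N4 trip offline.
  N3 sheds 106 MW: no online neighbours, lost.
  N4 sheds 146 MW to N12: 146 each.
    N12: 126+146 = 272 > 160
Round 4 — N12 trips offline.
  N12 sheds 272 MW: no online neighbours, lost.
No further trips.

yes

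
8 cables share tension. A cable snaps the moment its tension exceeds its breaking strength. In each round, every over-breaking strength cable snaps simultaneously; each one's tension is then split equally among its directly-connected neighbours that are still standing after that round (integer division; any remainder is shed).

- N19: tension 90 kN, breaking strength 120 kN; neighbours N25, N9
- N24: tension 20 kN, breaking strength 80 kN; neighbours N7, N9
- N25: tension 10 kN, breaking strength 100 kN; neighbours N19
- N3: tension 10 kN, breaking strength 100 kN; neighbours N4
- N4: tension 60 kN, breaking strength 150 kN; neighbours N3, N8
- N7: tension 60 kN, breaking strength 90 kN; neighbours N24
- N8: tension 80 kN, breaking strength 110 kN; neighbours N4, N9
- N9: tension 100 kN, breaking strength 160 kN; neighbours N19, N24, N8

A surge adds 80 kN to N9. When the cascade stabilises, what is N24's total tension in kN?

Round 1 — N9 at 180 > 160. N9 snaps.
  N9 sheds 180 kN to N19, N24, N8: 60 each.
    N19: 90+60 = 150 > 120
    N24: 20+60 = 80 ≤ 80
    N8: 80+60 = 140 > 110
Round 2 — N19, N8 snap.
  N19 sheds 150 kN to N25: 150 each.
    N25: 10+150 = 160 > 100
  N8 sheds 140 kN to N4: 140 each.
    N4: 60+140 = 200 > 150
Round 3 — N25, N4 snap.
  N25 sheds 160 kN: no online neighbours, lost.
  N4 sheds 200 kN to N3: 200 each.
    N3: 10+200 = 210 > 100
Round 4 — N3 snaps.
  N3 sheds 210 kN: no online neighbours, lost.
No further breaks.

80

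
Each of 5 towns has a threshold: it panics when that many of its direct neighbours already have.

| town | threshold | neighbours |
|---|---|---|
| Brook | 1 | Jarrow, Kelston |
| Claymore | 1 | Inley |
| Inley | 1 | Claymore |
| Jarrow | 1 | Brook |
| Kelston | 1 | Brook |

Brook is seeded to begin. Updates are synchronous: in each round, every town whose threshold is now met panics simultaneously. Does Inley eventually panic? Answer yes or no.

Round 1 — Brook panics (initial).
Round 2 — checking thresholds:
  Jarrow: 1 of 1 neighbours ≥ 1, panics.
  Kelston: 1 of 1 neighbours ≥ 1, panics.
Round 3 — no new panics; cascade stops.

no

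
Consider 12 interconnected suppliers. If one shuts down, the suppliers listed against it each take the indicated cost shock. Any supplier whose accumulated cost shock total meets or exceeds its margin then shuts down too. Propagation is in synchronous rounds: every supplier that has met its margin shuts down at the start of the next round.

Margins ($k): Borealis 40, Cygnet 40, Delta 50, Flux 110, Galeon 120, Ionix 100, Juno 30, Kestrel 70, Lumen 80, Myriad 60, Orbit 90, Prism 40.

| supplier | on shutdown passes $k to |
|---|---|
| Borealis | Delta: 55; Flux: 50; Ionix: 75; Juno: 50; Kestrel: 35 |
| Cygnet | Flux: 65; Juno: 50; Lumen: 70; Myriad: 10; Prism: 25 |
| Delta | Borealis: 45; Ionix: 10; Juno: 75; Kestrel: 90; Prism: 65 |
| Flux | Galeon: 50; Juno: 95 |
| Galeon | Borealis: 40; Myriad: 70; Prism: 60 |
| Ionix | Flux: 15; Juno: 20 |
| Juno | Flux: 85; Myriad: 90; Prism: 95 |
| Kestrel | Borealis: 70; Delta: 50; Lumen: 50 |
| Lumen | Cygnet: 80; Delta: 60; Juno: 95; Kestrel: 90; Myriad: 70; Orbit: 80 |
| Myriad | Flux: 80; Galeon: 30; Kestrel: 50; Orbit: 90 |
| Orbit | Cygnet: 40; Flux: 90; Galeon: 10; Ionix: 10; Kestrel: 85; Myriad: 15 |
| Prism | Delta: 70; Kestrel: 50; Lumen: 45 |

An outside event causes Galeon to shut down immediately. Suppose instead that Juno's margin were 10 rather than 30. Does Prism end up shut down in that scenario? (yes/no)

yes

With Juno's margin at 10:
Round 1 — Galeon shuts down (initial).
  Borealis: +40 → 40 ≥ 40
  Myriad: +70 → 70 ≥ 60
  Prism: +60 → 60 ≥ 40
Round 2 — Borealis, Myriad, Prism shut down.
  Delta: +55+70 → 125 ≥ 50
  Flux: +50+80 → 130 ≥ 110
  Ionix: +75 → 75 < 100
  Juno: +50 → 50 ≥ 10
  Kestrel: +35+50+50 → 135 ≥ 70
  Lumen: +45 → 45 < 80
  Orbit: +90 → 90 ≥ 90
Round 3 — Delta, Flux, Juno, Kestrel, Orbit shut down.
  Cygnet: +40 → 40 ≥ 40
  Ionix: +10+10 → 95 < 100
  Lumen: +50 → 95 ≥ 80
Round 4 — Cygnet, Lumen shut down.
No further shutdowns.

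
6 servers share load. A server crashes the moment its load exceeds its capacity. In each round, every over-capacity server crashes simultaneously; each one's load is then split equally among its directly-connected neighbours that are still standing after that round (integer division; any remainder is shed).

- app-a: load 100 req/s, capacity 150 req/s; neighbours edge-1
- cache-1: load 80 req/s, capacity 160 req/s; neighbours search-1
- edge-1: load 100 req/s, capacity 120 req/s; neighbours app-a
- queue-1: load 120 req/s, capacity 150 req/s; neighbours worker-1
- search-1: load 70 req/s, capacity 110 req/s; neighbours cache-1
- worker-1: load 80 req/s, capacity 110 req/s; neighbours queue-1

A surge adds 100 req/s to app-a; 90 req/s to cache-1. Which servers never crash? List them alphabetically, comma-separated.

queue-1, worker-1

Round 1 — app-a at 200 > 150; cache-1 at 170 > 160. app-a, cache-1 crash.
  app-a sheds 200 req/s to edge-1: 200 each.
    edge-1: 100+200 = 300 > 120
  cache-1 sheds 170 req/s to search-1: 170 each.
    search-1: 70+170 = 240 > 110
Round 2 — edge-1, search-1 crash.
  edge-1 sheds 300 req/s: no online neighbours, lost.
  search-1 sheds 240 req/s: no online neighbours, lost.
No further crashes.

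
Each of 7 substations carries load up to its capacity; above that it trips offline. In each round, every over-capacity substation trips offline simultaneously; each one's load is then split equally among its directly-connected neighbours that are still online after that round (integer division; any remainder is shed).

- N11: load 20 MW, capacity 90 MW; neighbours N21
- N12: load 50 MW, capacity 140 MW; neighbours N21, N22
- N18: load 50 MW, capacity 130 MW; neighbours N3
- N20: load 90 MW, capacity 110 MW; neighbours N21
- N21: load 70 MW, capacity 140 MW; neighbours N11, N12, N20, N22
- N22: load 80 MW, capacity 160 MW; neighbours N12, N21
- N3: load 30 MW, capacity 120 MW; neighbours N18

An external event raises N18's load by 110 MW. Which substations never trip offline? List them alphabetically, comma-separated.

N11, N12, N20, N21, N22

Round 1 — N18 at 160 > 130. N18 trips offline.
  N18 sheds 160 MW to N3: 160 each.
    N3: 30+160 = 190 > 120
Round 2 — N3 trips offline.
  N3 sheds 190 MW: no online neighbours, lost.
No further trips.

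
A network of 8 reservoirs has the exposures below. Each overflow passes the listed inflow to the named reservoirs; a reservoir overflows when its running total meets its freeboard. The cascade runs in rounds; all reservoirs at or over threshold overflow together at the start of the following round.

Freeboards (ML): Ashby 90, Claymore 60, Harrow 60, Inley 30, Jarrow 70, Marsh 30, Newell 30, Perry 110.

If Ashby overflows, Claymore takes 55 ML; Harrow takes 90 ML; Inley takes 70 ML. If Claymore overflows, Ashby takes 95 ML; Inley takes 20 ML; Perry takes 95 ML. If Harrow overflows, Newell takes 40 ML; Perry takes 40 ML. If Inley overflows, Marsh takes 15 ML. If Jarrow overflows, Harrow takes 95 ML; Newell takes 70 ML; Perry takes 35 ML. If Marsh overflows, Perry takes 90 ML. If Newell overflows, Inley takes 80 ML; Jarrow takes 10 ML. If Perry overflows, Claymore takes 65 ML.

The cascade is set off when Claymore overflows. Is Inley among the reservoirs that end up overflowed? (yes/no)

yes

Round 1 — Claymore overflows (initial).
  Ashby: +95 → 95 ≥ 90
  Inley: +20 → 20 < 30
  Perry: +95 → 95 < 110
Round 2 — Ashby overflows.
  Harrow: +90 → 90 ≥ 60
  Inley: +70 → 90 ≥ 30
Round 3 — Harrow, Inley overflow.
  Marsh: +15 → 15 < 30
  Newell: +40 → 40 ≥ 30
  Perry: +40 → 135 ≥ 110
Round 4 — Newell, Perry overflow.
  Jarrow: +10 → 10 < 70
No further overflows.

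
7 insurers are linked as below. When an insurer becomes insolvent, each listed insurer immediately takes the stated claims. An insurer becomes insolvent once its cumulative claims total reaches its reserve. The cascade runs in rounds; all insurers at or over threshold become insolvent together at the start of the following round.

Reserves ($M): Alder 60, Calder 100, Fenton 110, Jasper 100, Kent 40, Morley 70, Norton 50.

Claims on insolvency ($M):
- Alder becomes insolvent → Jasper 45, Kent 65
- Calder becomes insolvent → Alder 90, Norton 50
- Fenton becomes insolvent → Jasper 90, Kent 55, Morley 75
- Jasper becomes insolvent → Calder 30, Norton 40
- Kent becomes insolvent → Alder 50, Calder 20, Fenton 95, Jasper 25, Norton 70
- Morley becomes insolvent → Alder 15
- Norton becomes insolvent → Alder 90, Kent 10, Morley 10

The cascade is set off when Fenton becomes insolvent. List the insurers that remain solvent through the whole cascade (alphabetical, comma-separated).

Calder

Round 1 — Fenton becomes insolvent (initial).
  Jasper: +90 → 90 < 100
  Kent: +55 → 55 ≥ 40
  Morley: +75 → 75 ≥ 70
Round 2 — Kent, Morley become insolvent.
  Alder: +50+15 → 65 ≥ 60
  Calder: +20 → 20 < 100
  Jasper: +25 → 115 ≥ 100
  Norton: +70 → 70 ≥ 50
Round 3 — Alder, Jasper, Norton become insolvent.
  Calder: +30 → 50 < 100
No further insolvencies.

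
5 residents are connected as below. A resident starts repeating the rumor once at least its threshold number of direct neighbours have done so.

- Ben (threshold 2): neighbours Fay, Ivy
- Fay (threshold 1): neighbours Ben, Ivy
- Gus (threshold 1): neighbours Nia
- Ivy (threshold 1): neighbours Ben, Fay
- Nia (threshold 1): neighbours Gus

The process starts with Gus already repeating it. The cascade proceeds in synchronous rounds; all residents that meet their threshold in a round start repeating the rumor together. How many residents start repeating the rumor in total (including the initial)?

2

Round 1 — Gus starts repeating the rumor (initial).
Round 2 — checking thresholds:
  Nia: 1 of 1 neighbours ≥ 1, starts repeating the rumor.
Round 3 — no new spreads; cascade stops.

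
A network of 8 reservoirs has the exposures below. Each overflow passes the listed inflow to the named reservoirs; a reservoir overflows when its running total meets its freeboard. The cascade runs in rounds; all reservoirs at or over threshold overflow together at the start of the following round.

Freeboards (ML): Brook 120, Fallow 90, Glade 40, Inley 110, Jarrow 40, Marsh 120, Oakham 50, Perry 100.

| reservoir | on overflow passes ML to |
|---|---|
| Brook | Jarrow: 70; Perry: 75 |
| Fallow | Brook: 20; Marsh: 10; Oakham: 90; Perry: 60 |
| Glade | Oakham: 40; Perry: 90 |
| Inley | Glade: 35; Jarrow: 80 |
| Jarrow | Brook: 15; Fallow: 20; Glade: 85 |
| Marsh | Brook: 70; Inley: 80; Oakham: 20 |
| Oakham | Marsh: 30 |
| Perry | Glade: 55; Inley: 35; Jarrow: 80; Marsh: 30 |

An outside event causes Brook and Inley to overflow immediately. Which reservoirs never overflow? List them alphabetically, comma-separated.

Round 1 — Brook, Inley overflow (initial).
  Glade: +35 → 35 < 40
  Jarrow: +70+80 → 150 ≥ 40
  Perry: +75 → 75 < 100
Round 2 — Jarrow overflows.
  Fallow: +20 → 20 < 90
  Glade: +85 → 120 ≥ 40
Round 3 — Glade overflows.
  Oakham: +40 → 40 < 50
  Perry: +90 → 165 ≥ 100
Round 4 — Perry overflows.
  Marsh: +30 → 30 < 120
No further overflows.

Fallow, Marsh, Oakham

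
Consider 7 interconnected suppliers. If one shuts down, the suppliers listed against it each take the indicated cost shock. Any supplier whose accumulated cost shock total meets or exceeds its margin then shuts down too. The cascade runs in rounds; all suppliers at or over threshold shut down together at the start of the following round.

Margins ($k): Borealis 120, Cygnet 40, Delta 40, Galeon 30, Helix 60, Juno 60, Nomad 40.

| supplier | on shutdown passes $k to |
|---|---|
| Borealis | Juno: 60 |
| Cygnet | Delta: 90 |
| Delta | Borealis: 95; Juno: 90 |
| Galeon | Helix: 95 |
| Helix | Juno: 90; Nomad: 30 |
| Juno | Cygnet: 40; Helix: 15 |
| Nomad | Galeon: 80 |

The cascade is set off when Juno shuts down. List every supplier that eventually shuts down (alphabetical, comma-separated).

Cygnet, Delta, Juno

Round 1 — Juno shuts down (initial).
  Cygnet: +40 → 40 ≥ 40
  Helix: +15 → 15 < 60
Round 2 — Cygnet shuts down.
  Delta: +90 → 90 ≥ 40
Round 3 — Delta shuts down.
  Borealis: +95 → 95 < 120
No further shutdowns.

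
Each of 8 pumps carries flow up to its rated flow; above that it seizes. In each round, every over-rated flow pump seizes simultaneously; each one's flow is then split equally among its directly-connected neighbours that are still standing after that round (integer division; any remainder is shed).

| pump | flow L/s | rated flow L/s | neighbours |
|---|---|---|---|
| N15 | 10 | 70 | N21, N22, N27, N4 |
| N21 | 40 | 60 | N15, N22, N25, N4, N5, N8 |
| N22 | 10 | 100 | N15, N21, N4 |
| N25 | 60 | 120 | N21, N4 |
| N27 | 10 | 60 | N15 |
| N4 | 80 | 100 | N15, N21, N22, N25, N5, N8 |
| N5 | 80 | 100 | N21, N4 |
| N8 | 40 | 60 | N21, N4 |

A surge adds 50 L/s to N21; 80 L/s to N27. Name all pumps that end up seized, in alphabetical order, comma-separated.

Round 1 — N21 at 90 > 60; N27 at 90 > 60. N21, N27 seize.
  N21 sheds 90 L/s to N15, N22, N25, N4, N5, N8: 15 each.
    N15: 10+15 = 25 ≤ 70
    N22: 10+15 = 25 ≤ 100
    N25: 60+15 = 75 ≤ 120
    N4: 80+15 = 95 ≤ 100
    N5: 80+15 = 95 ≤ 100
    N8: 40+15 = 55 ≤ 60
  N27 sheds 90 L/s to N15: 90 each.
    N15: 25+90 = 115 > 70
Round 2 — N15 seizes.
  N15 sheds 115 L/s to N22, N4: 57 each (1 lost).
    N22: 25+57 = 82 ≤ 100
    N4: 95+57 = 152 > 100
Round 3 — N4 seizes.
  N4 sheds 152 L/s to N22, N25, N5, N8: 38 each.
    N22: 82+38 = 120 > 100
    N25: 75+38 = 113 ≤ 120
    N5: 95+38 = 133 > 100
    N8: 55+38 = 93 > 60
Round 4 — N22, N5, N8 seize.
  N22 sheds 120 L/s: no online neighbours, lost.
  N5 sheds 133 L/s: no online neighbours, lost.
  N8 sheds 93 L/s: no online neighbours, lost.
No further seizures.

N15, N21, N22, N27, N4, N5, N8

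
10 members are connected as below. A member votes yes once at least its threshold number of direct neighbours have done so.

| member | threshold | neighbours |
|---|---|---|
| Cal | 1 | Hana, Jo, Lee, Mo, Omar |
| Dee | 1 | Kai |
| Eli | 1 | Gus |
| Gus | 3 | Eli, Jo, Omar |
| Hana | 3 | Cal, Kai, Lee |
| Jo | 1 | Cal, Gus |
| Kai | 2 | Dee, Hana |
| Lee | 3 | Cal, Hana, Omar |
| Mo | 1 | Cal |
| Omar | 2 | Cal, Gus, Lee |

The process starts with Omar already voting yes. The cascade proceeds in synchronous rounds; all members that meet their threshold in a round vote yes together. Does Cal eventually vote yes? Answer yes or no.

yes

Round 1 — Omar votes yes (initial).
Round 2 — checking thresholds:
  Cal: 1 of 5 neighbours ≥ 1, votes yes.
  Gus: 1 of 3 neighbours < 3, below threshold.
  Lee: 1 of 3 neighbours < 3, below threshold.
Round 3 — checking thresholds:
  Gus: 1 of 3 neighbours < 3, below threshold.
  Hana: 1 of 3 neighbours < 3, below threshold.
  Jo: 1 of 2 neighbours ≥ 1, votes yes.
  Lee: 2 of 3 neighbours < 3, below threshold.
  Mo: 1 of 1 neighbours ≥ 1, votes yes.
Round 4 — no new yes votes; cascade stops.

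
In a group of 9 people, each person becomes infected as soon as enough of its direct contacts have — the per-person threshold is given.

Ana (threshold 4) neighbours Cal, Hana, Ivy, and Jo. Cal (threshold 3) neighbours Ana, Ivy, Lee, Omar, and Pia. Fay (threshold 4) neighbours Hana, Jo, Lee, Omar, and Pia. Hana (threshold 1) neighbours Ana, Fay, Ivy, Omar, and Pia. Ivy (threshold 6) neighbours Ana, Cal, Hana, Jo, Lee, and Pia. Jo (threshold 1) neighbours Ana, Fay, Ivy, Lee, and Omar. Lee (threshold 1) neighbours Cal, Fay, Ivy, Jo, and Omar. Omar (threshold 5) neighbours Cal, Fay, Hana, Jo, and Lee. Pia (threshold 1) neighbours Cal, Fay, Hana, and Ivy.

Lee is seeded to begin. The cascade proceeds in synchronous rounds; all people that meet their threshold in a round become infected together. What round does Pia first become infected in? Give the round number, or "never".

Round 1 — Lee becomes infected (initial).
Round 2 — checking thresholds:
  Cal: 1 of 5 neighbours < 3, not yet.
  Fay: 1 of 5 neighbours < 4, not yet.
  Ivy: 1 of 6 neighbours < 6, not yet.
  Jo: 1 of 5 neighbours ≥ 1, becomes infected.
  Omar: 1 of 5 neighbours < 5, not yet.
Round 3 — no new infections; cascade stops.

never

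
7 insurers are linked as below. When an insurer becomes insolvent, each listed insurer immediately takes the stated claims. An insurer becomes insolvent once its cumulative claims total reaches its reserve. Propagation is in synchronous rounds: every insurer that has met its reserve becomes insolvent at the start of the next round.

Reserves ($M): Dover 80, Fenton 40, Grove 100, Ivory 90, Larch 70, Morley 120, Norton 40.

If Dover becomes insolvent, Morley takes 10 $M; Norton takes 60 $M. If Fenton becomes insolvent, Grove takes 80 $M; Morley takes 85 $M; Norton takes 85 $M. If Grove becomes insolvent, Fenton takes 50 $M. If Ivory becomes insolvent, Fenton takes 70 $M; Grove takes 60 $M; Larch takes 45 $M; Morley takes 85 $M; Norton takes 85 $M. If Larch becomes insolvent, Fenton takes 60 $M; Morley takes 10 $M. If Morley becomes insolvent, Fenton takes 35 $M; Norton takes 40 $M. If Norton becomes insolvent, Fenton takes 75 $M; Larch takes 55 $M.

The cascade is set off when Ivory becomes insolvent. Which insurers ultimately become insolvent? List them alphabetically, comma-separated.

Round 1 — Ivory becomes insolvent (initial).
  Fenton: +70 → 70 ≥ 40
  Grove: +60 → 60 < 100
  Larch: +45 → 45 < 70
  Morley: +85 → 85 < 120
  Norton: +85 → 85 ≥ 40
Round 2 — Fenton, Norton become insolvent.
  Grove: +80 → 140 ≥ 100
  Larch: +55 → 100 ≥ 70
  Morley: +85 → 170 ≥ 120
Round 3 — Grove, Larch, Morley become insolvent.
No further insolvencies.

Fenton, Grove, Ivory, Larch, Morley, Norton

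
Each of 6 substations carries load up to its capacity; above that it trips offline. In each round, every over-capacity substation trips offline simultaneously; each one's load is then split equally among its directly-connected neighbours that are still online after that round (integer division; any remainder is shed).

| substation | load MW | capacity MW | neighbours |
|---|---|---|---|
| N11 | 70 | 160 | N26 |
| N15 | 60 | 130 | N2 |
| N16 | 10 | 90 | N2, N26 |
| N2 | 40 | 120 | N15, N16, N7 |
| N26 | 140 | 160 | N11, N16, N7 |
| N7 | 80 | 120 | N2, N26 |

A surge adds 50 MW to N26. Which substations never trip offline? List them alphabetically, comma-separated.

Round 1 — N26 at 190 > 160. N26 trips offline.
  N26 sheds 190 MW to N11, N16, N7: 63 each (1 lost).
    N11: 70+63 = 133 ≤ 160
    N16: 10+63 = 73 ≤ 90
    N7: 80+63 = 143 > 120
Round 2 — N7 trips offline.
  N7 sheds 143 MW to N2: 143 each.
    N2: 40+143 = 183 > 120
Round 3 — N2 trips offline.
  N2 sheds 183 MW to N15, N16: 91 each (1 lost).
    N15: 60+91 = 151 > 130
    N16: 73+91 = 164 > 90
Round 4 — N15, N16 trip offline.
  N15 sheds 151 MW: no online neighbours, lost.
  N16 sheds 164 MW: no online neighbours, lost.
No further trips.

N11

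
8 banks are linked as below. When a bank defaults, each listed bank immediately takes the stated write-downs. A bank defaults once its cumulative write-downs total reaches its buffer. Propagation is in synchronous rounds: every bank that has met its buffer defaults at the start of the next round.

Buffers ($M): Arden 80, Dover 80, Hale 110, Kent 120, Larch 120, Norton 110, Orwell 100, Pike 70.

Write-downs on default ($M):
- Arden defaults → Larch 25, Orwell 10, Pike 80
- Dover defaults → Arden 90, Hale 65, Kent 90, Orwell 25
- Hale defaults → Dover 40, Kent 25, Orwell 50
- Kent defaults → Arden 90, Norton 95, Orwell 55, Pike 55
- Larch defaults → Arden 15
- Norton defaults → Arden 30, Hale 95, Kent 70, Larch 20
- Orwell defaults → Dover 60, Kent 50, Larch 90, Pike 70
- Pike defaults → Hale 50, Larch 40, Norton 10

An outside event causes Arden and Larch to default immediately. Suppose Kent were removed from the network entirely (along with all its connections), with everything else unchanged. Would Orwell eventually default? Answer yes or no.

With Kent removed:
Round 1 — Arden, Larch default (initial).
  Orwell: +10 → 10 < 100
  Pike: +80 → 80 ≥ 70
Round 2 — Pike defaults.
  Hale: +50 → 50 < 110
  Norton: +10 → 10 < 110
No further defaults.

no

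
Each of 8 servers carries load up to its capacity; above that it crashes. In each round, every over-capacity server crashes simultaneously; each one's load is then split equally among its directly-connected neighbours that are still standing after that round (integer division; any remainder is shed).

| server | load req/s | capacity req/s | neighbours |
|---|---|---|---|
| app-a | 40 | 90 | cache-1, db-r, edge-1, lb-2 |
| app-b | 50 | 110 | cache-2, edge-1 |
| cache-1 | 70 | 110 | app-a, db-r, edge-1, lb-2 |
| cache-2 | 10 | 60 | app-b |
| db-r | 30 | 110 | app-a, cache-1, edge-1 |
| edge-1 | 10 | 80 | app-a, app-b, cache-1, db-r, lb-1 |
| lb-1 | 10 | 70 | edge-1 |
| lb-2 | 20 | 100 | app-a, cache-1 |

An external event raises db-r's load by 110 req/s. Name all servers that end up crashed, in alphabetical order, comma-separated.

app-a, cache-1, db-r, edge-1, lb-2

Round 1 — db-r at 140 > 110. db-r crashes.
  db-r sheds 140 req/s to app-a, cache-1, edge-1: 46 each (2 lost).
    app-a: 40+46 = 86 ≤ 90
    cache-1: 70+46 = 116 > 110
    edge-1: 10+46 = 56 ≤ 80
Round 2 — cache-1 crashes.
  cache-1 sheds 116 req/s to app-a, edge-1, lb-2: 38 each (2 lost).
    app-a: 86+38 = 124 > 90
    edge-1: 56+38 = 94 > 80
    lb-2: 20+38 = 58 ≤ 100
Round 3 — app-a, edge-1 crash.
  app-a sheds 124 req/s to lb-2: 124 each.
    lb-2: 58+124 = 182 > 100
  edge-1 sheds 94 req/s to app-b, lb-1: 47 each.
    app-b: 50+47 = 97 ≤ 110
    lb-1: 10+47 = 57 ≤ 70
Round 4 — lb-2 crashes.
  lb-2 sheds 182 req/s: no online neighbours, lost.
No further crashes.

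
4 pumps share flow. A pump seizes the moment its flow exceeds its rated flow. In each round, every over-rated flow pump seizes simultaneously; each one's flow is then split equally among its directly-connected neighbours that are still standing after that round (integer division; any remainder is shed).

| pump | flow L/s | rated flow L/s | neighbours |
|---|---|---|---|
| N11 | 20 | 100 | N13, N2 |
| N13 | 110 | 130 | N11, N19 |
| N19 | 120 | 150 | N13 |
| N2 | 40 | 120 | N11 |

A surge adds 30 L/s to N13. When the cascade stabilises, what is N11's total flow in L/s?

Round 1 — N13 at 140 > 130. N13 seizes.
  N13 sheds 140 L/s to N11, N19: 70 each.
    N11: 20+70 = 90 ≤ 100
    N19: 120+70 = 190 > 150
Round 2 — N19 seizes.
  N19 sheds 190 L/s: no online neighbours, lost.
No further seizures.

90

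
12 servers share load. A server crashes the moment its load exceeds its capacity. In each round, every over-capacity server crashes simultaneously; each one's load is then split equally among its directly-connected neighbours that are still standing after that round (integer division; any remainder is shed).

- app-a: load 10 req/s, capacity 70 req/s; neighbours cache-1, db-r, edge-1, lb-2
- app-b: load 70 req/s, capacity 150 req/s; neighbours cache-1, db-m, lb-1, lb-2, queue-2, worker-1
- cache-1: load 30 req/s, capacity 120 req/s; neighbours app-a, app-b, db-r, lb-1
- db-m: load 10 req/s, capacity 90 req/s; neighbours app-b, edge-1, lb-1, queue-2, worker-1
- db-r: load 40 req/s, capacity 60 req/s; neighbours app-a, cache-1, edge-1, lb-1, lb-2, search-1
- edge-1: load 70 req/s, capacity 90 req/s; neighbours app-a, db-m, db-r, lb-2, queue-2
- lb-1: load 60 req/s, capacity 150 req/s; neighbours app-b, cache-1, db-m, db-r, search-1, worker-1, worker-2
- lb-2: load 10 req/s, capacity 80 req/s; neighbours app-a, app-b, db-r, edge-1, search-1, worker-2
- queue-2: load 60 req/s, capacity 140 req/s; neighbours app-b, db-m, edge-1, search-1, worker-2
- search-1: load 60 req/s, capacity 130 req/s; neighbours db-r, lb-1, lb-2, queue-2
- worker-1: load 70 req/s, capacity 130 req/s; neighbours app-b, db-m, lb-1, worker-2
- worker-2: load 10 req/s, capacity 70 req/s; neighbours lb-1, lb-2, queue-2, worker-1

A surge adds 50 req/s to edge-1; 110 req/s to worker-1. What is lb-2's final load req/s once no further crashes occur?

46

Round 1 — edge-1 at 120 > 90; worker-1 at 180 > 130. edge-1, worker-1 crash.
  edge-1 sheds 120 req/s to app-a, db-m, db-r, lb-2, queue-2: 24 each.
    app-a: 10+24 = 34 ≤ 70
    db-m: 10+24 = 34 ≤ 90
    db-r: 40+24 = 64 > 60
    lb-2: 10+24 = 34 ≤ 80
    queue-2: 60+24 = 84 ≤ 140
  worker-1 sheds 180 req/s to app-b, db-m, lb-1, worker-2: 45 each.
    app-b: 70+45 = 115 ≤ 150
    db-m: 34+45 = 79 ≤ 90
    lb-1: 60+45 = 105 ≤ 150
    worker-2: 10+45 = 55 ≤ 70
Round 2 — db-r crashes.
  db-r sheds 64 req/s to app-a, cache-1, lb-1, lb-2, search-1: 12 each (4 lost).
    app-a: 34+12 = 46 ≤ 70
    cache-1: 30+12 = 42 ≤ 120
    lb-1: 105+12 = 117 ≤ 150
    lb-2: 34+12 = 46 ≤ 80
    search-1: 60+12 = 72 ≤ 130
No further crashes.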